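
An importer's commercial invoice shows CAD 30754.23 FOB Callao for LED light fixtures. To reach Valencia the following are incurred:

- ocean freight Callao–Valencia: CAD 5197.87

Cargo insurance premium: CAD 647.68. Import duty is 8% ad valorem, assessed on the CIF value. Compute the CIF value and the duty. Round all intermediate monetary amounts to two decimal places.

CIF value: CAD 36599.78; import duty: CAD 2927.98

CIF = FOB price + freight + insurance
CIF = 30754.23 + 5197.87 + 647.68 = 36599.78
Import duty = 36599.78 × 8% = 2927.98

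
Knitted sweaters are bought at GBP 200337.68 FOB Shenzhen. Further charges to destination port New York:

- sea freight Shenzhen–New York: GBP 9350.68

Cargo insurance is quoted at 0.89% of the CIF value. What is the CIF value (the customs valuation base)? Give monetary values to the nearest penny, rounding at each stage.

Let C be the CIF value. C = FOB price + freight + 0.89% × C
C − 0.89% × C = 200337.68 + 9350.68
0.9911 × C = 209688.36
C = 209688.36 / 0.9911 = 211571.34
Insurance premium = 0.89% × 211571.34 = 1882.98

CIF value: GBP 211571.34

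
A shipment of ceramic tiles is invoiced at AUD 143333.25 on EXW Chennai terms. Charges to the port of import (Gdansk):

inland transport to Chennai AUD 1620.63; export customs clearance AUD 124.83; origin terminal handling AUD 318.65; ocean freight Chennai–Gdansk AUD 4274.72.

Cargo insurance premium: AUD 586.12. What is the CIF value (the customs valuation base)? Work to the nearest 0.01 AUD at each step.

CIF value: AUD 150258.20

CIF = EXW price + pre-shipment costs + freight + insurance
CIF = 143333.25 + 1620.63 + 124.83 + 318.65 + 4274.72 + 586.12 = 150258.20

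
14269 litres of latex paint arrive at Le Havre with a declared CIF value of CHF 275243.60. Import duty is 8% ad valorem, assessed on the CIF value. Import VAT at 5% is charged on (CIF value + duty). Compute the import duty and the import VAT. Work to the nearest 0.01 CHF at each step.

Import duty = 275243.60 × 8% = 22019.49
VAT base = CIF + duty = 275243.60 + 22019.49 = 297263.09
Import VAT = 297263.09 × 5% = 14863.15

Import duty: CHF 22019.49; import VAT: CHF 14863.15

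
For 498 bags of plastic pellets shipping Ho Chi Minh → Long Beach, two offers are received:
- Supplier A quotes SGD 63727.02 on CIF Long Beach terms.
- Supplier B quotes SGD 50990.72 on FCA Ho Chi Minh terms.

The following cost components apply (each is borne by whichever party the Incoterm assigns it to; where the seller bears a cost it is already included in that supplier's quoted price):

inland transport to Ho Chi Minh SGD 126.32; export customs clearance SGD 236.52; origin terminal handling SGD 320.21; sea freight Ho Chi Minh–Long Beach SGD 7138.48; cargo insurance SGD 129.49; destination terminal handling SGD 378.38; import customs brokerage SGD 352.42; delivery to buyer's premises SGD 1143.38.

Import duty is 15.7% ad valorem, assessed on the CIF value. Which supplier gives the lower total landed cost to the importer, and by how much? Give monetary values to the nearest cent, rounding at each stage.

Supplier A (CIF):
The CIF price already equals the CIF value: 63727.02
Import duty = 63727.02 × 15.7% = 10005.14
Buyer bears (A): 378.38 + 352.42 + 1143.38 = 1874.18
Landed cost (A) = invoice 63727.02 + 1874.18 + duty 10005.14 = 75606.34
Supplier B (FCA):
CIF value = FCA price + origin terminal + freight + insurance = 50990.72 + 320.21 + 7138.48 + 129.49 = 58578.90
Import duty = 58578.90 × 15.7% = 9196.89
Buyer bears (B): 320.21 + 7138.48 + 129.49 + 378.38 + 352.42 + 1143.38 = 9462.36
Landed cost (B) = invoice 50990.72 + 9462.36 + duty 9196.89 = 69649.97
Difference = |75606.34 − 69649.97| = 5956.37

Supplier B is cheaper by SGD 5956.37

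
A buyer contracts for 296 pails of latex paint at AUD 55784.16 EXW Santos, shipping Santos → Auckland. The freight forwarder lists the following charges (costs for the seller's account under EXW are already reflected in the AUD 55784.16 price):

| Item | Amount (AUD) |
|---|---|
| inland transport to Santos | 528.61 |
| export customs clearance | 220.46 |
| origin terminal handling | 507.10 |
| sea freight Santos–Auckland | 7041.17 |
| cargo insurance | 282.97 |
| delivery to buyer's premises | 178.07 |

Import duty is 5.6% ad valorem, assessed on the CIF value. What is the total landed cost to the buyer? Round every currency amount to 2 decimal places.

EXW: the seller makes goods available at their premises; the buyer bears all onward costs.
CIF value = EXW price + inland to port + export clearance + origin terminal + freight + insurance = 55784.16 + 528.61 + 220.46 + 507.10 + 7041.17 + 282.97 = 64364.47
Import duty = 64364.47 × 5.6% = 3604.41
Buyer bears: inland to port 528.61 + export clearance 220.46 + origin terminal 507.10 + freight 7041.17 + insurance 282.97 + delivery 178.07 + duty 3604.41 = 12362.79
Landed cost = invoice 55784.16 + 12362.79 = 68146.95

Total landed cost: AUD 68146.95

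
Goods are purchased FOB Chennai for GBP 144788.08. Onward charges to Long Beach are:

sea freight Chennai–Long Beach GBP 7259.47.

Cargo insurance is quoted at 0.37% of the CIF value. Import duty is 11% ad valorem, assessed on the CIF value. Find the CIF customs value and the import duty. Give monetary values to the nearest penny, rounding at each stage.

CIF value: GBP 152612.22; import duty: GBP 16787.34

Let C be the CIF value. C = FOB price + freight + 0.37% × C
C − 0.37% × C = 144788.08 + 7259.47
0.9963 × C = 152047.55
C = 152047.55 / 0.9963 = 152612.22
Insurance premium = 0.37% × 152612.22 = 564.67
Import duty = 152612.22 × 11% = 16787.34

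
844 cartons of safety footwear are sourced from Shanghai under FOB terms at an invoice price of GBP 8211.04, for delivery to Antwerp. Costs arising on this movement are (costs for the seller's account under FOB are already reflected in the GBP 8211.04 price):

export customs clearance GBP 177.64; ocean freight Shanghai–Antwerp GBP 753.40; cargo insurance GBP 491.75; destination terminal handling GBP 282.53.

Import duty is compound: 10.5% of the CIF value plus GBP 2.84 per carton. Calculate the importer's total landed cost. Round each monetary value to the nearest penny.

Total landed cost: GBP 13128.58

FOB: the seller bears costs until goods are on board at the origin port; the buyer bears freight, insurance and all costs thereafter.
Already in the invoice (seller's account under FOB): export clearance — exclude.
CIF value = FOB price + freight + insurance = 8211.04 + 753.40 + 491.75 = 9456.19
Ad valorem component: 9456.19 × 10.5% = 992.90
Specific component: 844 × 2.84 = 2396.96
Import duty = 992.90 + 2396.96 = 3389.86
Buyer bears: freight 753.40 + insurance 491.75 + destination terminal 282.53 + duty 3389.86 = 4917.54
Landed cost = invoice 8211.04 + 4917.54 = 13128.58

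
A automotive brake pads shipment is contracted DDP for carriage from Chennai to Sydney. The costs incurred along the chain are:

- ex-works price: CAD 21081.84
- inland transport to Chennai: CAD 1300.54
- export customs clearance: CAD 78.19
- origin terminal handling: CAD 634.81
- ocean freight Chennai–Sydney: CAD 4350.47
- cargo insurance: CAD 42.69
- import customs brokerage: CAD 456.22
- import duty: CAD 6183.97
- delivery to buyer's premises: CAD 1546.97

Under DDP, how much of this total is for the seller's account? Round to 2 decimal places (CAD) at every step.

Seller's account: CAD 35675.70

DDP: the seller bears all costs including import duty.
Seller's account: goods 21081.84 + inland to port 1300.54 + export clearance 78.19 + origin terminal 634.81 + freight 4350.47 + insurance 42.69 + brokerage 456.22 + duty 6183.97 + delivery 1546.97 = 35675.70
Buyer's account: 0.00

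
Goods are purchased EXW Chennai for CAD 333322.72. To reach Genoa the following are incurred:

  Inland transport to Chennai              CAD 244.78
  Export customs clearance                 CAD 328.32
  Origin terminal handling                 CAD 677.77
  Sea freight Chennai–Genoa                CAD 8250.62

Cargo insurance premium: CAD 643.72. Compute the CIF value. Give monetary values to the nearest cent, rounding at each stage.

CIF = EXW price + pre-shipment costs + freight + insurance
CIF = 333322.72 + 244.78 + 328.32 + 677.77 + 8250.62 + 643.72 = 343467.93

CIF value: CAD 343467.93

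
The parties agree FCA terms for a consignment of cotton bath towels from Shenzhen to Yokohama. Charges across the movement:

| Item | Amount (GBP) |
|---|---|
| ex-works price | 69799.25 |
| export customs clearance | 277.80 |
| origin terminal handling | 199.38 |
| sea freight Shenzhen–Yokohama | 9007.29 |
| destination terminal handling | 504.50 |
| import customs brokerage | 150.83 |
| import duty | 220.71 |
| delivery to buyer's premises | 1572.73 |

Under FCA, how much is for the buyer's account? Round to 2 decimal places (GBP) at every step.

FCA: the seller delivers export-cleared goods to the carrier; the buyer bears costs from that point.
Seller's account: goods 69799.25 + export clearance 277.80 = 70077.05
Buyer's account: origin terminal 199.38 + freight 9007.29 + destination terminal 504.50 + brokerage 150.83 + duty 220.71 + delivery 1572.73 = 11655.44

Buyer's account: GBP 11655.44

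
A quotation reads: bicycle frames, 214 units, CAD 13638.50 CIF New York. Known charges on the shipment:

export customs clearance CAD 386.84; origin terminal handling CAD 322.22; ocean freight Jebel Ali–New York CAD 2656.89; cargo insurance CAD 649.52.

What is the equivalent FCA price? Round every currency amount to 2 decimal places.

Not relevant to the conversion: export clearance — on the seller under both CIF and FCA; already in the CIF price and stays in the FCA price.
From CIF to FCA, the seller no longer bears: origin terminal, freight, insurance.
FCA price = 13638.50 − 322.22 − 2656.89 − 649.52 = 10009.87

FCA price: CAD 10009.87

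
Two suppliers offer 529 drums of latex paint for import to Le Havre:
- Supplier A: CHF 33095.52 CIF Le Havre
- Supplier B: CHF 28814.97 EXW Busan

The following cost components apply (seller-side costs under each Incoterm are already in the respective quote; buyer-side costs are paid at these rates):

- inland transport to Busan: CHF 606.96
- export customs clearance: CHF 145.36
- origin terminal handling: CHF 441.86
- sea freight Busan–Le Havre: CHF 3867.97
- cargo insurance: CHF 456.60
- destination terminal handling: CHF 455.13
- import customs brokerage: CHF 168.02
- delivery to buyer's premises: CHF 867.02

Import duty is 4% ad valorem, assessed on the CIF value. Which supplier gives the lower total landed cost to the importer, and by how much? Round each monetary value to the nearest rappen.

Supplier A (CIF):
The CIF price already equals the CIF value: 33095.52
Import duty = 33095.52 × 4% = 1323.82
Buyer bears (A): 455.13 + 168.02 + 867.02 = 1490.17
Landed cost (A) = invoice 33095.52 + 1490.17 + duty 1323.82 = 35909.51
Supplier B (EXW):
CIF value = EXW price + inland to port + export clearance + origin terminal + freight + insurance = 28814.97 + 606.96 + 145.36 + 441.86 + 3867.97 + 456.60 = 34333.72
Import duty = 34333.72 × 4% = 1373.35
Buyer bears (B): 606.96 + 145.36 + 441.86 + 3867.97 + 456.60 + 455.13 + 168.02 + 867.02 = 7008.92
Landed cost (B) = invoice 28814.97 + 7008.92 + duty 1373.35 = 37197.24
Difference = |35909.51 − 37197.24| = 1287.73

Supplier A is cheaper by CHF 1287.73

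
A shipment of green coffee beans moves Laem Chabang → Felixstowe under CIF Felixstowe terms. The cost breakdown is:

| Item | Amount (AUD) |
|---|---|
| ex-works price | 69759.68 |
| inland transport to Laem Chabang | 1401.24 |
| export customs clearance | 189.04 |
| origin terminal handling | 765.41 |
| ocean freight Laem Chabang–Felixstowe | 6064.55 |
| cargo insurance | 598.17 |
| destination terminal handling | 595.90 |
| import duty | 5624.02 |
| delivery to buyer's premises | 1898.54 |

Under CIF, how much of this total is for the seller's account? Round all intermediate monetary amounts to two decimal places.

Seller's account: AUD 78778.09

CIF: the seller pays costs through ocean freight and marine insurance to the destination port.
Seller's account: goods 69759.68 + inland to port 1401.24 + export clearance 189.04 + origin terminal 765.41 + freight 6064.55 + insurance 598.17 = 78778.09
Buyer's account: destination terminal 595.90 + duty 5624.02 + delivery 1898.54 = 8118.46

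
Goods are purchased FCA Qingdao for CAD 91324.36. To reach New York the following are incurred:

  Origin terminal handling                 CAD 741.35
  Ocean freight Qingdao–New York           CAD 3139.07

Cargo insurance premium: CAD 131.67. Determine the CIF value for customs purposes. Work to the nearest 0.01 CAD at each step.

CIF value: CAD 95336.45

CIF = FCA price + pre-shipment costs + freight + insurance
CIF = 91324.36 + 741.35 + 3139.07 + 131.67 = 95336.45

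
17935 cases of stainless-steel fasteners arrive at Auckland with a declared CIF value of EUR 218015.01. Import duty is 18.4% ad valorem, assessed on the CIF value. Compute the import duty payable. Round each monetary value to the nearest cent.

Import duty: EUR 40114.76

Import duty = 218015.01 × 18.4% = 40114.76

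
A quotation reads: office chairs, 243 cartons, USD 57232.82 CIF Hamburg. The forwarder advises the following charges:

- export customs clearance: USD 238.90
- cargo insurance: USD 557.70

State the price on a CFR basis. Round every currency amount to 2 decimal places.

Not relevant to the conversion: export clearance — on the seller under both CIF and CFR; already in the CIF price and stays in the CFR price.
From CIF to CFR, the seller no longer bears: insurance.
CFR price = 57232.82 − 557.70 = 56675.12

CFR price: USD 56675.12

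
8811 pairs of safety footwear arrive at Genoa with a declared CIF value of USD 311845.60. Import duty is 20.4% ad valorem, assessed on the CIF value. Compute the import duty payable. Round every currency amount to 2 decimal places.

Import duty: USD 63616.50

Import duty = 311845.60 × 20.4% = 63616.50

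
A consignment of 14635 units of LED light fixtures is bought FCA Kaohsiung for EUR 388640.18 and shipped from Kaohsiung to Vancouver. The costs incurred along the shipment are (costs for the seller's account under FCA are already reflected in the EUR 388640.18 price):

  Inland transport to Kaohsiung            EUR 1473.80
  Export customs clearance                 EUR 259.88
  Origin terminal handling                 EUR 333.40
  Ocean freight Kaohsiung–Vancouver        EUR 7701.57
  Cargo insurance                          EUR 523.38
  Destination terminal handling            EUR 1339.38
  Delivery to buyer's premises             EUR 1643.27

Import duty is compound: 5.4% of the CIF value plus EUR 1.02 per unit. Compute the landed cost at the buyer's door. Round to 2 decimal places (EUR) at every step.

Total landed cost: EUR 436557.60

FCA: the seller delivers export-cleared goods to the carrier; the buyer bears costs from that point.
Already in the invoice (seller's account under FCA): inland to port, export clearance — exclude.
CIF value = FCA price + origin terminal + freight + insurance = 388640.18 + 333.40 + 7701.57 + 523.38 = 397198.53
Ad valorem component: 397198.53 × 5.4% = 21448.72
Specific component: 14635 × 1.02 = 14927.70
Import duty = 21448.72 + 14927.70 = 36376.42
Buyer bears: origin terminal 333.40 + freight 7701.57 + insurance 523.38 + destination terminal 1339.38 + delivery 1643.27 + duty 36376.42 = 47917.42
Landed cost = invoice 388640.18 + 47917.42 = 436557.60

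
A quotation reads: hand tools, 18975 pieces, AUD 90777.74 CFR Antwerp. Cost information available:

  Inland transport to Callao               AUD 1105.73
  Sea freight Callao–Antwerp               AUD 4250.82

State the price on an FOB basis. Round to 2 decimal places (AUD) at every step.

FOB price: AUD 86526.92

Not relevant to the conversion: inland to port — on the seller under both CFR and FOB; already in the CFR price and stays in the FOB price.
From CFR to FOB, the seller no longer bears: freight.
FOB price = 90777.74 − 4250.82 = 86526.92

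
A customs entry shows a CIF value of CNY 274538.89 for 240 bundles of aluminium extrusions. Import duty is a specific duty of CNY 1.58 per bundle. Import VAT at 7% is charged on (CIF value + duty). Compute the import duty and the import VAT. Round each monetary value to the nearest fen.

Import duty = 240 × 1.58 = 379.20
VAT base = CIF + duty = 274538.89 + 379.20 = 274918.09
Import VAT = 274918.09 × 7% = 19244.27

Import duty: CNY 379.20; import VAT: CNY 19244.27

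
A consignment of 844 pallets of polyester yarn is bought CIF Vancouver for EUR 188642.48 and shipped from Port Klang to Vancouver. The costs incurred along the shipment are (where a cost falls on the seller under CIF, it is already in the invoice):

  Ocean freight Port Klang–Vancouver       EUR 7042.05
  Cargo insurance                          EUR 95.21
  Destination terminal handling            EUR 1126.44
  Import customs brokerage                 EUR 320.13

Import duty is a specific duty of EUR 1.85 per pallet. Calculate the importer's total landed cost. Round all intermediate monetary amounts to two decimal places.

CIF: the seller pays costs through ocean freight and marine insurance to the destination port.
Already in the invoice (seller's account under CIF): freight, insurance — exclude.
The CIF price already equals the CIF value: 188642.48
Import duty = 844 × 1.85 = 1561.40
Buyer bears: destination terminal 1126.44 + brokerage 320.13 + duty 1561.40 = 3007.97
Landed cost = invoice 188642.48 + 3007.97 = 191650.45

Total landed cost: EUR 191650.45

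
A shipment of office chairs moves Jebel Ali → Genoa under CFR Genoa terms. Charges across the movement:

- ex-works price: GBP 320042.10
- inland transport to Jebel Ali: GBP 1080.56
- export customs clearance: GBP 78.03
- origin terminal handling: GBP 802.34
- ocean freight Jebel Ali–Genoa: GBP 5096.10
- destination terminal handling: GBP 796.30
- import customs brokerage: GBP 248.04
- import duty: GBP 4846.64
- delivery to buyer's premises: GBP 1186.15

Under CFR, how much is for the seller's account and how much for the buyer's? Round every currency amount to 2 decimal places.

Seller: GBP 327099.13; buyer: GBP 7077.13

CFR: the seller pays costs through ocean freight to the destination port, but not insurance.
Seller's account: goods 320042.10 + inland to port 1080.56 + export clearance 78.03 + origin terminal 802.34 + freight 5096.10 = 327099.13
Buyer's account: destination terminal 796.30 + brokerage 248.04 + duty 4846.64 + delivery 1186.15 = 7077.13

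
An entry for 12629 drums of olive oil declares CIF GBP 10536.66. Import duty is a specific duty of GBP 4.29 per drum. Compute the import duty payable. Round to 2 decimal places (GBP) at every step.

Import duty = 12629 × 4.29 = 54178.41

Import duty: GBP 54178.41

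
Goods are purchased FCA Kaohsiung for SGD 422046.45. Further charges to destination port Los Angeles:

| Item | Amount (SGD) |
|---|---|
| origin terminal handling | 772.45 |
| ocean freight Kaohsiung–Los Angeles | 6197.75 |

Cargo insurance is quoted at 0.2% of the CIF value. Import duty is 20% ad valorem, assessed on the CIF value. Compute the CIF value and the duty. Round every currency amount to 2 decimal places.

Let C be the CIF value. C = FCA price + pre-shipment costs + freight + 0.2% × C
C − 0.2% × C = 422046.45 + 772.45 + 6197.75
0.998 × C = 429016.65
C = 429016.65 / 0.998 = 429876.40
Insurance premium = 0.2% × 429876.40 = 859.75
Import duty = 429876.40 × 20% = 85975.28

CIF value: SGD 429876.40; import duty: SGD 85975.28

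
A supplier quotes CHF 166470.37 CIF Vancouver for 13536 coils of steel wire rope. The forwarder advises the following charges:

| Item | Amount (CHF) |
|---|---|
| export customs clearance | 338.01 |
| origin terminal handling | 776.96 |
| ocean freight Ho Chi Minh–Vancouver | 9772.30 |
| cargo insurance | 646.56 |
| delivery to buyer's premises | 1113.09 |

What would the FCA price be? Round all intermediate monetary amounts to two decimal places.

Not relevant to the conversion: export clearance — on the seller under both CIF and FCA; already in the CIF price and stays in the FCA price. delivery — on the buyer under both terms; not part of either seller's price.
From CIF to FCA, the seller no longer bears: origin terminal, freight, insurance.
FCA price = 166470.37 − 776.96 − 9772.30 − 646.56 = 155274.55

FCA price: CHF 155274.55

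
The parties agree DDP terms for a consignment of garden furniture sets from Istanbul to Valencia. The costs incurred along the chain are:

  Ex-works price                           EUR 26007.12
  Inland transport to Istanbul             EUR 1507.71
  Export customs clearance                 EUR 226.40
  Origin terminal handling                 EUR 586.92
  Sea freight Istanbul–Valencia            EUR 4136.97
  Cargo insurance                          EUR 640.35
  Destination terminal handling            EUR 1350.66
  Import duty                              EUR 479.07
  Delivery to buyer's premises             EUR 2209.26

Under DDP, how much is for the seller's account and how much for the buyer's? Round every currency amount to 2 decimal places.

DDP: the seller bears all costs including import duty.
Seller's account: goods 26007.12 + inland to port 1507.71 + export clearance 226.40 + origin terminal 586.92 + freight 4136.97 + insurance 640.35 + destination terminal 1350.66 + duty 479.07 + delivery 2209.26 = 37144.46
Buyer's account: 0.00

Seller: EUR 37144.46; buyer: EUR 0.00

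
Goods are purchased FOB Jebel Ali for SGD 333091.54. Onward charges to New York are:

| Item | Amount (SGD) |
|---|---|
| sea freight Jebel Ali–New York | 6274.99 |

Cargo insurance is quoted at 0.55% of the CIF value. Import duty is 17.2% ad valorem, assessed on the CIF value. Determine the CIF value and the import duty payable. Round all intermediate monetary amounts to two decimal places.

CIF value: SGD 341243.37; import duty: SGD 58693.86

Let C be the CIF value. C = FOB price + freight + 0.55% × C
C − 0.55% × C = 333091.54 + 6274.99
0.9945 × C = 339366.53
C = 339366.53 / 0.9945 = 341243.37
Insurance premium = 0.55% × 341243.37 = 1876.84
Import duty = 341243.37 × 17.2% = 58693.86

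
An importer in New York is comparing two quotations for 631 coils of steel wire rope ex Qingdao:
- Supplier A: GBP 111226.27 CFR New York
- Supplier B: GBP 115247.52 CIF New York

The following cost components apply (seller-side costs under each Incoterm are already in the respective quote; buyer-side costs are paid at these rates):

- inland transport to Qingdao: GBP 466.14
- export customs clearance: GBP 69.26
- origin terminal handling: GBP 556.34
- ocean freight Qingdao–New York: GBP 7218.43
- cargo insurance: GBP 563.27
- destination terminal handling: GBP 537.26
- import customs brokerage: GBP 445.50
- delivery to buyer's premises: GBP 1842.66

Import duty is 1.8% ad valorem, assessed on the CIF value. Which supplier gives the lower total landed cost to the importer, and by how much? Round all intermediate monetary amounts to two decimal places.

Supplier A (CFR):
CIF value = CFR price + insurance = 111226.27 + 563.27 = 111789.54
Import duty = 111789.54 × 1.8% = 2012.21
Buyer bears (A): 563.27 + 537.26 + 445.50 + 1842.66 = 3388.69
Landed cost (A) = invoice 111226.27 + 3388.69 + duty 2012.21 = 116627.17
Supplier B (CIF):
The CIF price already equals the CIF value: 115247.52
Import duty = 115247.52 × 1.8% = 2074.46
Buyer bears (B): 537.26 + 445.50 + 1842.66 = 2825.42
Landed cost (B) = invoice 115247.52 + 2825.42 + duty 2074.46 = 120147.40
Difference = |116627.17 − 120147.40| = 3520.23

Supplier A is cheaper by GBP 3520.23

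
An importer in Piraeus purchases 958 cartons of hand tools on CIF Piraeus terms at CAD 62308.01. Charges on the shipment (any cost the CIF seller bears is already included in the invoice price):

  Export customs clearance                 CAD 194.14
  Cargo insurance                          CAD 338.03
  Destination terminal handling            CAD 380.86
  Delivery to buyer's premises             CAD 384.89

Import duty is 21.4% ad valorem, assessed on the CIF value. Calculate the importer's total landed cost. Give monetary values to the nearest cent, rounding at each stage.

Total landed cost: CAD 76407.67

CIF: the seller pays costs through ocean freight and marine insurance to the destination port.
Already in the invoice (seller's account under CIF): export clearance, insurance — exclude.
The CIF price already equals the CIF value: 62308.01
Import duty = 62308.01 × 21.4% = 13333.91
Buyer bears: destination terminal 380.86 + delivery 384.89 + duty 13333.91 = 14099.66
Landed cost = invoice 62308.01 + 14099.66 = 76407.67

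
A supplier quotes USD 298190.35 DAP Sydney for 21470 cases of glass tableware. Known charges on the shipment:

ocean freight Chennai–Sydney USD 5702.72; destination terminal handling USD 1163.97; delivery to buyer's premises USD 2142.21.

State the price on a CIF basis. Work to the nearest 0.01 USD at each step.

Not relevant to the conversion: freight — on the seller under both DAP and CIF; already in the DAP price and stays in the CIF price.
From DAP to CIF, the seller no longer bears: destination terminal, delivery.
CIF price = 298190.35 − 1163.97 − 2142.21 = 294884.17

CIF price: USD 294884.17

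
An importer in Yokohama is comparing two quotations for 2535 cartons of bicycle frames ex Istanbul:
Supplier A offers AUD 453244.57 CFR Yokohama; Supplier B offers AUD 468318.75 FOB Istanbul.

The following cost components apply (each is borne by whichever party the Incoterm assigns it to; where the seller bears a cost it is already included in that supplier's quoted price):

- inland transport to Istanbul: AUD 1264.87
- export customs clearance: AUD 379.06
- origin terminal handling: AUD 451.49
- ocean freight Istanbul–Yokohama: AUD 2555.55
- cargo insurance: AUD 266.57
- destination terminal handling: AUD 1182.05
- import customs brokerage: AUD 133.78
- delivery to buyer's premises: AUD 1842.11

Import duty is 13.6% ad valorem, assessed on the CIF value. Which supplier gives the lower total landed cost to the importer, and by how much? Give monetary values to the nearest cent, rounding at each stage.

Supplier A (CFR):
CIF value = CFR price + insurance = 453244.57 + 266.57 = 453511.14
Import duty = 453511.14 × 13.6% = 61677.52
Buyer bears (A): 266.57 + 1182.05 + 133.78 + 1842.11 = 3424.51
Landed cost (A) = invoice 453244.57 + 3424.51 + duty 61677.52 = 518346.60
Supplier B (FOB):
CIF value = FOB price + freight + insurance = 468318.75 + 2555.55 + 266.57 = 471140.87
Import duty = 471140.87 × 13.6% = 64075.16
Buyer bears (B): 2555.55 + 266.57 + 1182.05 + 133.78 + 1842.11 = 5980.06
Landed cost (B) = invoice 468318.75 + 5980.06 + duty 64075.16 = 538373.97
Difference = |518346.60 − 538373.97| = 20027.37

Supplier A is cheaper by AUD 20027.37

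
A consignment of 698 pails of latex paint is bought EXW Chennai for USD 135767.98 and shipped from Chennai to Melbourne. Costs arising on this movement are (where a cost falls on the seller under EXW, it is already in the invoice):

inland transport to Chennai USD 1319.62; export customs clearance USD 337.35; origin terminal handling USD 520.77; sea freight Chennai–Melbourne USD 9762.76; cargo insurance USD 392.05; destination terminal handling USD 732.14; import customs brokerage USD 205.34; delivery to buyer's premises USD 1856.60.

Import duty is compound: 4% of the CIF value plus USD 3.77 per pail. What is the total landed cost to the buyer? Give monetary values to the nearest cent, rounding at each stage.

Total landed cost: USD 159450.09

EXW: the seller makes goods available at their premises; the buyer bears all onward costs.
CIF value = EXW price + inland to port + export clearance + origin terminal + freight + insurance = 135767.98 + 1319.62 + 337.35 + 520.77 + 9762.76 + 392.05 = 148100.53
Ad valorem component: 148100.53 × 4% = 5924.02
Specific component: 698 × 3.77 = 2631.46
Import duty = 5924.02 + 2631.46 = 8555.48
Buyer bears: inland to port 1319.62 + export clearance 337.35 + origin terminal 520.77 + freight 9762.76 + insurance 392.05 + destination terminal 732.14 + brokerage 205.34 + delivery 1856.60 + duty 8555.48 = 23682.11
Landed cost = invoice 135767.98 + 23682.11 = 159450.09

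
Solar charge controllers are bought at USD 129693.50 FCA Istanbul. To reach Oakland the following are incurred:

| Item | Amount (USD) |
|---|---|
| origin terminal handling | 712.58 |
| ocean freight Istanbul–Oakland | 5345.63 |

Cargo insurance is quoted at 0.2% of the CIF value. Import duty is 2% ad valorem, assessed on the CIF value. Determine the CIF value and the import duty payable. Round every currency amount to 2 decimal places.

Let C be the CIF value. C = FCA price + pre-shipment costs + freight + 0.2% × C
C − 0.2% × C = 129693.50 + 712.58 + 5345.63
0.998 × C = 135751.71
C = 135751.71 / 0.998 = 136023.76
Insurance premium = 0.2% × 136023.76 = 272.05
Import duty = 136023.76 × 2% = 2720.48

CIF value: USD 136023.76; import duty: USD 2720.48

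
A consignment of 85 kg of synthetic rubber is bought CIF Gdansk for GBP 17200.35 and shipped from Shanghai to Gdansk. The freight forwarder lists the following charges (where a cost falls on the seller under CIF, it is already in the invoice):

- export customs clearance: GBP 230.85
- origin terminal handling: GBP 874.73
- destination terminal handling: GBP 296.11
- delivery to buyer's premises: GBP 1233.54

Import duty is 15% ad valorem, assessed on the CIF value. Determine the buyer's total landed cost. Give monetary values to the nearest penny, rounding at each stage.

Total landed cost: GBP 21310.05

CIF: the seller pays costs through ocean freight and marine insurance to the destination port.
Already in the invoice (seller's account under CIF): export clearance, origin terminal — exclude.
The CIF price already equals the CIF value: 17200.35
Import duty = 17200.35 × 15% = 2580.05
Buyer bears: destination terminal 296.11 + delivery 1233.54 + duty 2580.05 = 4109.70
Landed cost = invoice 17200.35 + 4109.70 = 21310.05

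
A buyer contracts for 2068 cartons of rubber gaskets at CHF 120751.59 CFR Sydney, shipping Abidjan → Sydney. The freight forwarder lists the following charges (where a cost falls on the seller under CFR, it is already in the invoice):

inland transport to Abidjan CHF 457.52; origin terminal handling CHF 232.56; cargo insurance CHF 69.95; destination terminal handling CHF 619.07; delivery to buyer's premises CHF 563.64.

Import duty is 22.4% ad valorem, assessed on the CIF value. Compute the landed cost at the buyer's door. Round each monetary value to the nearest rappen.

CFR: the seller pays costs through ocean freight to the destination port, but not insurance.
Already in the invoice (seller's account under CFR): inland to port, origin terminal — exclude.
CIF value = CFR price + insurance = 120751.59 + 69.95 = 120821.54
Import duty = 120821.54 × 22.4% = 27064.02
Buyer bears: insurance 69.95 + destination terminal 619.07 + delivery 563.64 + duty 27064.02 = 28316.68
Landed cost = invoice 120751.59 + 28316.68 = 149068.27

Total landed cost: CHF 149068.27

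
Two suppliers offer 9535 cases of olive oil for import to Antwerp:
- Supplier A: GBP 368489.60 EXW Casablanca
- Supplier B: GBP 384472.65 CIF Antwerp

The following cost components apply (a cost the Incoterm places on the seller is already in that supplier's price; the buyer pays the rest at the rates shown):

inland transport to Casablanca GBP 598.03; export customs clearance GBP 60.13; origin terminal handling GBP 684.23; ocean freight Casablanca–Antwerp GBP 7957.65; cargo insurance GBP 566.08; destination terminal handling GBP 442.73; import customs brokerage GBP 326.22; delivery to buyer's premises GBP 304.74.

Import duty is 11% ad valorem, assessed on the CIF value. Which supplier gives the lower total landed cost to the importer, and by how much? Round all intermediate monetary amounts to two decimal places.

Supplier A is cheaper by GBP 6789.79

Supplier A (EXW):
CIF value = EXW price + inland to port + export clearance + origin terminal + freight + insurance = 368489.60 + 598.03 + 60.13 + 684.23 + 7957.65 + 566.08 = 378355.72
Import duty = 378355.72 × 11% = 41619.13
Buyer bears (A): 598.03 + 60.13 + 684.23 + 7957.65 + 566.08 + 442.73 + 326.22 + 304.74 = 10939.81
Landed cost (A) = invoice 368489.60 + 10939.81 + duty 41619.13 = 421048.54
Supplier B (CIF):
The CIF price already equals the CIF value: 384472.65
Import duty = 384472.65 × 11% = 42291.99
Buyer bears (B): 442.73 + 326.22 + 304.74 = 1073.69
Landed cost (B) = invoice 384472.65 + 1073.69 + duty 42291.99 = 427838.33
Difference = |421048.54 − 427838.33| = 6789.79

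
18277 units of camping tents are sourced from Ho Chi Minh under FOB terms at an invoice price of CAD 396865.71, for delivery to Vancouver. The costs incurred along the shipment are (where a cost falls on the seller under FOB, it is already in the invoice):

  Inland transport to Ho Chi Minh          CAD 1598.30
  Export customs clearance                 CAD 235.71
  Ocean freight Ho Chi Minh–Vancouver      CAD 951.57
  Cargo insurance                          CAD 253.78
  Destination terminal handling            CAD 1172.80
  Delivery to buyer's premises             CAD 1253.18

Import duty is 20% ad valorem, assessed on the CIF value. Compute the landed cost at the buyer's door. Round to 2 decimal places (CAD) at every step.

Total landed cost: CAD 480111.25

FOB: the seller bears costs until goods are on board at the origin port; the buyer bears freight, insurance and all costs thereafter.
Already in the invoice (seller's account under FOB): inland to port, export clearance — exclude.
CIF value = FOB price + freight + insurance = 396865.71 + 951.57 + 253.78 = 398071.06
Import duty = 398071.06 × 20% = 79614.21
Buyer bears: freight 951.57 + insurance 253.78 + destination terminal 1172.80 + delivery 1253.18 + duty 79614.21 = 83245.54
Landed cost = invoice 396865.71 + 83245.54 = 480111.25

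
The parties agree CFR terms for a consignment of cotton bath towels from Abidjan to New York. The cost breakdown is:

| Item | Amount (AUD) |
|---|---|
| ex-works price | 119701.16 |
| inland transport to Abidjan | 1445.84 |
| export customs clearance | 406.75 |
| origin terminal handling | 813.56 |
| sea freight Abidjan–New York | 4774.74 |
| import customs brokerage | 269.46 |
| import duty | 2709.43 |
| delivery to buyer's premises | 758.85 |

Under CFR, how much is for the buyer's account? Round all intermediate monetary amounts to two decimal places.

Buyer's account: AUD 3737.74

CFR: the seller pays costs through ocean freight to the destination port, but not insurance.
Seller's account: goods 119701.16 + inland to port 1445.84 + export clearance 406.75 + origin terminal 813.56 + freight 4774.74 = 127142.05
Buyer's account: brokerage 269.46 + duty 2709.43 + delivery 758.85 = 3737.74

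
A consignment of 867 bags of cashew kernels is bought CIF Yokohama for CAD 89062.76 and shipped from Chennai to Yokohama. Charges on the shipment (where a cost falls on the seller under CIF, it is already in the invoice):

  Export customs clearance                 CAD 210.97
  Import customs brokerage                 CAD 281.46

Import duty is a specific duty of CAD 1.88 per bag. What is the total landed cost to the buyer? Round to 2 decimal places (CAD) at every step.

CIF: the seller pays costs through ocean freight and marine insurance to the destination port.
Already in the invoice (seller's account under CIF): export clearance — exclude.
The CIF price already equals the CIF value: 89062.76
Import duty = 867 × 1.88 = 1629.96
Buyer bears: brokerage 281.46 + duty 1629.96 = 1911.42
Landed cost = invoice 89062.76 + 1911.42 = 90974.18

Total landed cost: CAD 90974.18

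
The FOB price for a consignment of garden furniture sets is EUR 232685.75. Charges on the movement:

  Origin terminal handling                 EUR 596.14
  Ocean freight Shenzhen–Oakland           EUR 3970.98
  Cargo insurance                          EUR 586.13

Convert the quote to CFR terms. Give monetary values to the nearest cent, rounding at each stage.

CFR price: EUR 236656.73

Not relevant to the conversion: origin terminal — on the seller under both FOB and CFR; already in the FOB price and stays in the CFR price. insurance — on the buyer under both terms; not part of either seller's price.
From FOB to CFR, the seller additionally bears: freight.
CFR price = 232685.75 + 3970.98 = 236656.73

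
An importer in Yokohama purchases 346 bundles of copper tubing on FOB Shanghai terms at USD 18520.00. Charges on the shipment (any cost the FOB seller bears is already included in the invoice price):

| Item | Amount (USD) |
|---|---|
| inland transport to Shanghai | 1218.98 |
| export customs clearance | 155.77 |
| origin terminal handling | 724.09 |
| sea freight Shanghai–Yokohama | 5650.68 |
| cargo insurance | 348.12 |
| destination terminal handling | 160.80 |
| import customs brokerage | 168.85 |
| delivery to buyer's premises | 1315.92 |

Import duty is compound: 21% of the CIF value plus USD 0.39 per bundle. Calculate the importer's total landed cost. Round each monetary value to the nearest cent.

FOB: the seller bears costs until goods are on board at the origin port; the buyer bears freight, insurance and all costs thereafter.
Already in the invoice (seller's account under FOB): inland to port, export clearance, origin terminal — exclude.
CIF value = FOB price + freight + insurance = 18520.00 + 5650.68 + 348.12 = 24518.80
Ad valorem component: 24518.80 × 21% = 5148.95
Specific component: 346 × 0.39 = 134.94
Import duty = 5148.95 + 134.94 = 5283.89
Buyer bears: freight 5650.68 + insurance 348.12 + destination terminal 160.80 + brokerage 168.85 + delivery 1315.92 + duty 5283.89 = 12928.26
Landed cost = invoice 18520.00 + 12928.26 = 31448.26

Total landed cost: USD 31448.26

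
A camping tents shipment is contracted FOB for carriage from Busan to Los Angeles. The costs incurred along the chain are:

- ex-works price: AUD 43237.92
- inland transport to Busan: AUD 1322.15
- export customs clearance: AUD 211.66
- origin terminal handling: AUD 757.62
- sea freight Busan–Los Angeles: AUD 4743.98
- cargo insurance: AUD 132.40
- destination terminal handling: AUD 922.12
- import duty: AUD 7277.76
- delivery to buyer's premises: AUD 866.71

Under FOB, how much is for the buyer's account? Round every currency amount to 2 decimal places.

Buyer's account: AUD 13942.97

FOB: the seller bears costs until goods are on board at the origin port; the buyer bears freight, insurance and all costs thereafter.
Seller's account: goods 43237.92 + inland to port 1322.15 + export clearance 211.66 + origin terminal 757.62 = 45529.35
Buyer's account: freight 4743.98 + insurance 132.40 + destination terminal 922.12 + duty 7277.76 + delivery 866.71 = 13942.97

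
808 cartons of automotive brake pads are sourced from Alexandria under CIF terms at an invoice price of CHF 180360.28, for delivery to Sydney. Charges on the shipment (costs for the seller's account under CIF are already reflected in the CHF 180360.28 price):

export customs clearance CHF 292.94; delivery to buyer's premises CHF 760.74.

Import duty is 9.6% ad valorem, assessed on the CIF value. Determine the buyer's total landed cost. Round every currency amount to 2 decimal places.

Total landed cost: CHF 198435.61

CIF: the seller pays costs through ocean freight and marine insurance to the destination port.
Already in the invoice (seller's account under CIF): export clearance — exclude.
The CIF price already equals the CIF value: 180360.28
Import duty = 180360.28 × 9.6% = 17314.59
Buyer bears: delivery 760.74 + duty 17314.59 = 18075.33
Landed cost = invoice 180360.28 + 18075.33 = 198435.61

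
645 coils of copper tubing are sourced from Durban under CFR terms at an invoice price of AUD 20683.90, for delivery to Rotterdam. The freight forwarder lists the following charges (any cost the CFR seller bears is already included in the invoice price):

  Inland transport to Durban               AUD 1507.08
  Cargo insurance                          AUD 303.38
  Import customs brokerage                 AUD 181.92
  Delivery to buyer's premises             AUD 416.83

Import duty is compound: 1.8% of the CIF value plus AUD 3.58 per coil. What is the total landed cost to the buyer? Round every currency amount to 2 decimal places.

CFR: the seller pays costs through ocean freight to the destination port, but not insurance.
Already in the invoice (seller's account under CFR): inland to port — exclude.
CIF value = CFR price + insurance = 20683.90 + 303.38 = 20987.28
Ad valorem component: 20987.28 × 1.8% = 377.77
Specific component: 645 × 3.58 = 2309.10
Import duty = 377.77 + 2309.10 = 2686.87
Buyer bears: insurance 303.38 + brokerage 181.92 + delivery 416.83 + duty 2686.87 = 3589.00
Landed cost = invoice 20683.90 + 3589.00 = 24272.90

Total landed cost: AUD 24272.90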